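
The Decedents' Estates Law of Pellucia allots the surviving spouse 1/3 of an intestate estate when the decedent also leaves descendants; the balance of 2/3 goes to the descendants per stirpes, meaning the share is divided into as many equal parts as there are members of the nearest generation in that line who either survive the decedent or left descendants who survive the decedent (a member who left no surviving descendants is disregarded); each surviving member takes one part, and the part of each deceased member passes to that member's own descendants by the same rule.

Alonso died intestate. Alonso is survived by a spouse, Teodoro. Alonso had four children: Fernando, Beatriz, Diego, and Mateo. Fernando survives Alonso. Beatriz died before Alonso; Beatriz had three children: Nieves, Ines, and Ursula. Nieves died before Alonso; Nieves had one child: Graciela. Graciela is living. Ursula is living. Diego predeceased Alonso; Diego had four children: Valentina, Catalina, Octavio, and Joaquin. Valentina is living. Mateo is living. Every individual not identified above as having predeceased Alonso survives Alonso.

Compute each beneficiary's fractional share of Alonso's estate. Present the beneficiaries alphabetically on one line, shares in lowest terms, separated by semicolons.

Teodoro, as surviving spouse, takes 1/3.
The remaining 2/3 passes to Alonso's descendants per stirpes.
The 2/3 is divided into 4 equal shares of 1/6 among Fernando, Beatriz, Diego, Mateo.
Fernando is living and takes 1/6.
Beatriz predeceased; the 1/6 allotted to Beatriz's branch passes to Beatriz's issue by representation.
The 1/6 is divided into 3 equal shares of 1/18 among Nieves, Ines, Ursula.
Nieves predeceased; the 1/18 allotted to Nieves's branch passes to Nieves's issue by representation.
Graciela is the sole taker at this level and receives the full 1/18.
Ines is living and takes 1/18.
Ursula is living and takes 1/18.
Diego predeceased; the 1/6 allotted to Diego's branch passes to Diego's issue by representation.
The 1/6 is divided into 4 equal shares of 1/24 among Valentina, Catalina, Octavio, Joaquin.
Valentina is living and takes 1/24.
Catalina is living and takes 1/24.
Octavio is living and takes 1/24.
Joaquin is living and takes 1/24.
Mateo is living and takes 1/6.

Catalina 1/24; Fernando 1/6; Graciela 1/18; Ines 1/18; Joaquin 1/24; Mateo 1/6; Octavio 1/24; Teodoro 1/3; Ursula 1/18; Valentina 1/24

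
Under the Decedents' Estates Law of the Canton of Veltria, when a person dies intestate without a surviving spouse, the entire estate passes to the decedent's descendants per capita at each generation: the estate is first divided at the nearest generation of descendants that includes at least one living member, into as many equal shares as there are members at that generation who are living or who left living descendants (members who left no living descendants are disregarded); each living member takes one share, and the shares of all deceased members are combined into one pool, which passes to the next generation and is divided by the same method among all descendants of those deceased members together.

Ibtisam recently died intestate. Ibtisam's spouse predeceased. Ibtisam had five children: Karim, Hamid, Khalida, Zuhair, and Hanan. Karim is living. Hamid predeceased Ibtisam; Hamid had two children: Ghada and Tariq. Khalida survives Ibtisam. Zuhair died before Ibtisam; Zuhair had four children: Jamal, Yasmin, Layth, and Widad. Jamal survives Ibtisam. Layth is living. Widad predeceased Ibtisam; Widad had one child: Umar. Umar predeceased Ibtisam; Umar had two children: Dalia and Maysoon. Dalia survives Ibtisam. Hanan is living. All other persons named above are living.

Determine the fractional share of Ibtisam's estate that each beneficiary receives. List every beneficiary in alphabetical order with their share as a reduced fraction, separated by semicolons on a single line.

Dalia 1/30; Ghada 1/15; Hanan 1/5; Jamal 1/15; Karim 1/5; Khalida 1/5; Layth 1/15; Maysoon 1/30; Tariq 1/15; Yasmin 1/15

There is no surviving spouse, so the entire estate passes to Ibtisam's descendants per capita at each generation.
At generation 1 (Karim, Hamid, Khalida, Zuhair, Hanan) there are 5 shares of (1)/5 = 1/5 each.
Living: Karim, Khalida, and Hanan — each takes 1/5.
Deceased: Hamid and Zuhair. Their combined 2/5 is pooled and carried to generation 2.
At generation 2 (Ghada, Tariq, Jamal, Yasmin, Layth, Widad) there are 6 shares of (2/5)/6 = 1/15 each.
Living: Ghada, Tariq, Jamal, Yasmin, and Layth — each takes 1/15.
Deceased: Widad. That 1/15 share is carried to generation 3.
At generation 3 (Umar) there are 1 shares of (1/15)/1 = 1/15 each.
Deceased: Umar. That 1/15 share is carried to generation 4.
At generation 4 (Dalia, Maysoon) there are 2 shares of (1/15)/2 = 1/30 each.
Living: Dalia and Maysoon — each takes 1/30.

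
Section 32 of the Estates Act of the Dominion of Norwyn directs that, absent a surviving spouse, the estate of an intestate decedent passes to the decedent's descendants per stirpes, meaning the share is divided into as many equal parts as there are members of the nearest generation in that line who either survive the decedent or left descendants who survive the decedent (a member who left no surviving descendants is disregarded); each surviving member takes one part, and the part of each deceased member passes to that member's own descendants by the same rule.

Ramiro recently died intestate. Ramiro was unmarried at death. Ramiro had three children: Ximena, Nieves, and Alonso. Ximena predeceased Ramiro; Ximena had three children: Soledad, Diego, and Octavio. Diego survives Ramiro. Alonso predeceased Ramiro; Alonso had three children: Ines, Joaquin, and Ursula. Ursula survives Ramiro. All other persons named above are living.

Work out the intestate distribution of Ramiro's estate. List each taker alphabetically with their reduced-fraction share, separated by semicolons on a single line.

There is no surviving spouse, so the entire estate passes to Ramiro's descendants per stirpes.
The estate is divided into 3 equal shares of 1/3 among Ximena, Nieves, Alonso.
Ximena predeceased; the 1/3 allotted to Ximena's branch passes to Ximena's issue by representation.
The 1/3 is divided into 3 equal shares of 1/9 among Soledad, Diego, Octavio.
Soledad is living and takes 1/9.
Diego is living and takes 1/9.
Octavio is living and takes 1/9.
Nieves is living and takes 1/3.
Alonso predeceased; the 1/3 allotted to Alonso's branch passes to Alonso's issue by representation.
The 1/3 is divided into 3 equal shares of 1/9 among Ines, Joaquin, Ursula.
Ines is living and takes 1/9.
Joaquin is living and takes 1/9.
Ursula is living and takes 1/9.

Diego 1/9; Ines 1/9; Joaquin 1/9; Nieves 1/3; Octavio 1/9; Soledad 1/9; Ursula 1/9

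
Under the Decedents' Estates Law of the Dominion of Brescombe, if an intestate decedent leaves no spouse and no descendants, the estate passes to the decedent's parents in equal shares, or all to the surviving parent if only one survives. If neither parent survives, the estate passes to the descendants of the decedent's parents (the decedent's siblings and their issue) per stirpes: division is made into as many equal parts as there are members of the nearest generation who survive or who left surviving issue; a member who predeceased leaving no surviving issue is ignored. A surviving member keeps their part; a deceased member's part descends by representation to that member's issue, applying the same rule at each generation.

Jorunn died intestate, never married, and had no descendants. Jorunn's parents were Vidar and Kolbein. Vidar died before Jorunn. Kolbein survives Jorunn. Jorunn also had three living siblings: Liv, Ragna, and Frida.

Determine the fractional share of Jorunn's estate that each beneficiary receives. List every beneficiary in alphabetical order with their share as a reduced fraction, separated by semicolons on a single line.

Only one parent, Kolbein, survives, so Kolbein takes the entire estate. The siblings take nothing because a surviving parent has priority.

Kolbein 1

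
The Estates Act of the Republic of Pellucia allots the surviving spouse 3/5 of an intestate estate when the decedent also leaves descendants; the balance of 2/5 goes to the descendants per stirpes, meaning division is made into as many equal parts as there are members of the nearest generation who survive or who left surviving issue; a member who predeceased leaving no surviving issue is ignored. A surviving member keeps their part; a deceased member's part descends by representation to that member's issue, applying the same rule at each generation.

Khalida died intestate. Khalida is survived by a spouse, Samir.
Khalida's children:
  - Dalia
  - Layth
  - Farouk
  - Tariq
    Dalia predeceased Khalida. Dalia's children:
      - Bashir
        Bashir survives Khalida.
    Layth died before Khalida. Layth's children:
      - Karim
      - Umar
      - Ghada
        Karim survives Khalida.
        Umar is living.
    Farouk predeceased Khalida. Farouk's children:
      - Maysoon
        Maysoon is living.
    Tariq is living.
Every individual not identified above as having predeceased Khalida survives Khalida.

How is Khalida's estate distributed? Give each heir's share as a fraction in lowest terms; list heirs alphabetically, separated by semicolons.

Samir, as surviving spouse, takes 3/5.
The remaining 2/5 passes to Khalida's descendants per stirpes.
The 2/5 is divided into 4 equal shares of 1/10 among Dalia, Layth, Farouk, Tariq.
Dalia predeceased; the 1/10 allotted to Dalia's branch passes to Dalia's issue by representation.
Bashir is the sole taker at this level and receives the full 1/10.
Layth predeceased; the 1/10 allotted to Layth's branch passes to Layth's issue by representation.
The 1/10 is divided into 3 equal shares of 1/30 among Karim, Umar, Ghada.
Karim is living and takes 1/30.
Umar is living and takes 1/30.
Ghada is living and takes 1/30.
Farouk predeceased; the 1/10 allotted to Farouk's branch passes to Farouk's issue by representation.
Maysoon is the sole taker at this level and receives the full 1/10.
Tariq is living and takes 1/10.

Bashir 1/10; Ghada 1/30; Karim 1/30; Maysoon 1/10; Samir 3/5; Tariq 1/10; Umar 1/30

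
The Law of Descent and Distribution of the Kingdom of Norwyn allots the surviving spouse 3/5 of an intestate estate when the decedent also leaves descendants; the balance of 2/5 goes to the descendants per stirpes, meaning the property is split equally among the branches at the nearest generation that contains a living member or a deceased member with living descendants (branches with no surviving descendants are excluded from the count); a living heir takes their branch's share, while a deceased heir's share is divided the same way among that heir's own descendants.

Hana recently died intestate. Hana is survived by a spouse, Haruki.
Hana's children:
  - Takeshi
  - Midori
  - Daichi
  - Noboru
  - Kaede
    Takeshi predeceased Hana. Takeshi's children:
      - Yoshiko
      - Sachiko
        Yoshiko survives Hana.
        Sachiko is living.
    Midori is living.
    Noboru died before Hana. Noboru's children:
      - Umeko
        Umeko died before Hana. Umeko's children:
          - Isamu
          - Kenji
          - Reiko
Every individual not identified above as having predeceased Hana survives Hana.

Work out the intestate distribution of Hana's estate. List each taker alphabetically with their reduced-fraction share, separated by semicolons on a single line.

Daichi 2/25; Haruki 3/5; Isamu 2/75; Kaede 2/25; Kenji 2/75; Midori 2/25; Reiko 2/75; Sachiko 1/25; Yoshiko 1/25

Haruki, as surviving spouse, takes 3/5.
The remaining 2/5 passes to Hana's descendants per stirpes.
The 2/5 is divided into 5 equal shares of 2/25 among Takeshi, Midori, Daichi, Noboru, Kaede.
Takeshi predeceased; the 2/25 allotted to Takeshi's branch passes to Takeshi's issue by representation.
The 2/25 is divided into 2 equal shares of 1/25 among Yoshiko, Sachiko.
Yoshiko is living and takes 1/25.
Sachiko is living and takes 1/25.
Midori is living and takes 2/25.
Daichi is living and takes 2/25.
Noboru predeceased; the 2/25 allotted to Noboru's branch passes to Noboru's issue by representation.
Umeko's line is the sole branch at this level, so the full 2/25 passes to Umeko's issue by representation.
The 2/25 is divided into 3 equal shares of 2/75 among Isamu, Kenji, Reiko.
Isamu is living and takes 2/75.
Kenji is living and takes 2/75.
Reiko is living and takes 2/75.
Kaede is living and takes 2/25.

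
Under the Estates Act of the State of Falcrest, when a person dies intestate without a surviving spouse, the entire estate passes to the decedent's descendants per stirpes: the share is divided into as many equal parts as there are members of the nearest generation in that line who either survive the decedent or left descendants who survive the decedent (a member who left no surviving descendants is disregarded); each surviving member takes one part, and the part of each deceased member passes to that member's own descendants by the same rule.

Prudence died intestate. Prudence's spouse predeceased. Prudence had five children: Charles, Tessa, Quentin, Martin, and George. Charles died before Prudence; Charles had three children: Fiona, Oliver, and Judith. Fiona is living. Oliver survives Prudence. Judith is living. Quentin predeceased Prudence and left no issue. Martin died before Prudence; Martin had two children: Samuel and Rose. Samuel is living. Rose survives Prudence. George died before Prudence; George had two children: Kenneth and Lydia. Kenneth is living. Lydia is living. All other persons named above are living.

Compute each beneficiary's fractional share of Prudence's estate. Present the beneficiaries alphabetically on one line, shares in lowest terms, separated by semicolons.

There is no surviving spouse, so the entire estate passes to Prudence's descendants per stirpes.
Quentin left no surviving issue, so that branch lapses and is disregarded.
The estate is divided into 4 equal shares of 1/4 among Charles, Tessa, Martin, George.
Charles predeceased; the 1/4 allotted to Charles's branch passes to Charles's issue by representation.
The 1/4 is divided into 3 equal shares of 1/12 among Fiona, Oliver, Judith.
Fiona is living and takes 1/12.
Oliver is living and takes 1/12.
Judith is living and takes 1/12.
Tessa is living and takes 1/4.
Martin predeceased; the 1/4 allotted to Martin's branch passes to Martin's issue by representation.
The 1/4 is divided into 2 equal shares of 1/8 among Samuel, Rose.
Samuel is living and takes 1/8.
Rose is living and takes 1/8.
George predeceased; the 1/4 allotted to George's branch passes to George's issue by representation.
The 1/4 is divided into 2 equal shares of 1/8 among Kenneth, Lydia.
Kenneth is living and takes 1/8.
Lydia is living and takes 1/8.

Fiona 1/12; Judith 1/12; Kenneth 1/8; Lydia 1/8; Oliver 1/12; Rose 1/8; Samuel 1/8; Tessa 1/4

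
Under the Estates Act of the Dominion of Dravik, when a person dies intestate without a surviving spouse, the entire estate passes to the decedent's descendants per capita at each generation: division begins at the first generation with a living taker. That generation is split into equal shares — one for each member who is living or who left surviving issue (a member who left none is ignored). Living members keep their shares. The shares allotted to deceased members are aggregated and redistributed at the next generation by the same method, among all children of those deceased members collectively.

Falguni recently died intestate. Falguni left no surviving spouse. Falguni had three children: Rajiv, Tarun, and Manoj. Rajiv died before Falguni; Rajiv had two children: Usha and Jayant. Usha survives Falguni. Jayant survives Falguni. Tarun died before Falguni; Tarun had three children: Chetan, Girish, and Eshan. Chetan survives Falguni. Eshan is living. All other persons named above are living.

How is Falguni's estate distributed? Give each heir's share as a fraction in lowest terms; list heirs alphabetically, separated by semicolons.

There is no surviving spouse, so the entire estate passes to Falguni's descendants per capita at each generation.
At generation 1 (Rajiv, Tarun, Manoj) there are 3 shares of (1)/3 = 1/3 each.
Living: Manoj — each takes 1/3.
Deceased: Rajiv and Tarun. Their combined 2/3 is pooled and carried to generation 2.
At generation 2 (Usha, Jayant, Chetan, Girish, Eshan) there are 5 shares of (2/3)/5 = 2/15 each.
Living: Usha, Jayant, Chetan, Girish, and Eshan — each takes 2/15.

Chetan 2/15; Eshan 2/15; Girish 2/15; Jayant 2/15; Manoj 1/3; Usha 2/15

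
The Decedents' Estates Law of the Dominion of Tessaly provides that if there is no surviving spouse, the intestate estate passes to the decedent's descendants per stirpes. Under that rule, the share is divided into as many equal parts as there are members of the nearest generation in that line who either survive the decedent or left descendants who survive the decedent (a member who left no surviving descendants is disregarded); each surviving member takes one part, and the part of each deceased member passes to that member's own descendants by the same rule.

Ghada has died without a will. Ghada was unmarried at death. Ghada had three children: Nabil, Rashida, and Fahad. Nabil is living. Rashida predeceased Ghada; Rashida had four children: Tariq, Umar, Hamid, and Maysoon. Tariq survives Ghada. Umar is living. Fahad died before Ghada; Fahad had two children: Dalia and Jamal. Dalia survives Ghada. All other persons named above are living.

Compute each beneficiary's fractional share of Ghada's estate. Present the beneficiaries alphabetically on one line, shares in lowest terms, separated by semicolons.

Dalia 1/6; Hamid 1/12; Jamal 1/6; Maysoon 1/12; Nabil 1/3; Tariq 1/12; Umar 1/12

There is no surviving spouse, so the entire estate passes to Ghada's descendants per stirpes.
The estate is divided into 3 equal shares of 1/3 among Nabil, Rashida, Fahad.
Nabil is living and takes 1/3.
Rashida predeceased; the 1/3 allotted to Rashida's branch passes to Rashida's issue by representation.
The 1/3 is divided into 4 equal shares of 1/12 among Tariq, Umar, Hamid, Maysoon.
Tariq is living and takes 1/12.
Umar is living and takes 1/12.
Hamid is living and takes 1/12.
Maysoon is living and takes 1/12.
Fahad predeceased; the 1/3 allotted to Fahad's branch passes to Fahad's issue by representation.
The 1/3 is divided into 2 equal shares of 1/6 among Dalia, Jamal.
Dalia is living and takes 1/6.
Jamal is living and takes 1/6.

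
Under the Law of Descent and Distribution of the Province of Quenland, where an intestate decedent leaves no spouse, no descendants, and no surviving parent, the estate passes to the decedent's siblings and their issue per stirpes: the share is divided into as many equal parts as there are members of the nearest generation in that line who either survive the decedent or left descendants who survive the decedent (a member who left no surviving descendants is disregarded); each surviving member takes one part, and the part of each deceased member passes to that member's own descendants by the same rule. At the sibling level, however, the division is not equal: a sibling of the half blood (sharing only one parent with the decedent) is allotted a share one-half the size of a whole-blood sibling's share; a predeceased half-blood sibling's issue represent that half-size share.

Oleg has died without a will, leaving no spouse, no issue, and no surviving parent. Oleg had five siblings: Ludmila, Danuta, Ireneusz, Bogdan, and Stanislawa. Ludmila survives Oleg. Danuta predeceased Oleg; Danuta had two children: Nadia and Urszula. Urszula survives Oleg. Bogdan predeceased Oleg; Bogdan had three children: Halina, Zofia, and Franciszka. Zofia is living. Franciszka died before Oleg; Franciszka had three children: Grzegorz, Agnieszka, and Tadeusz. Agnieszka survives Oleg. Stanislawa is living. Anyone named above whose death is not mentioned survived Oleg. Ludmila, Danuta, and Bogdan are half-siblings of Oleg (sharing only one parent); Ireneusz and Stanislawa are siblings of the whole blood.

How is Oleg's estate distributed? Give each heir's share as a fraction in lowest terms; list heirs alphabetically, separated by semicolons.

No spouse, descendants, or parent survives, so the estate passes to Oleg's siblings per stirpes.
Half-blood siblings count for one-half the weight of whole-blood siblings at the initial division.
Dividing 1 in proportion to weights (total weight 7/2): Ludmila (weight 1/2) → 1/7; Danuta (weight 1/2) → 1/7; Ireneusz (weight 1) → 2/7; Bogdan (weight 1/2) → 1/7; Stanislawa (weight 1) → 2/7.
Ludmila is living and takes 1/7.
Danuta predeceased; the 1/7 allotted to Danuta's branch passes to Danuta's issue by representation.
The 1/7 is divided into 2 equal shares of 1/14 among Nadia, Urszula.
Nadia is living and takes 1/14.
Urszula is living and takes 1/14.
Ireneusz is living and takes 2/7.
Bogdan predeceased; the 1/7 allotted to Bogdan's branch passes to Bogdan's issue by representation.
The 1/7 is divided into 3 equal shares of 1/21 among Halina, Zofia, Franciszka.
Halina is living and takes 1/21.
Zofia is living and takes 1/21.
Franciszka predeceased; the 1/21 allotted to Franciszka's branch passes to Franciszka's issue by representation.
The 1/21 is divided into 3 equal shares of 1/63 among Grzegorz, Agnieszka, Tadeusz.
Grzegorz is living and takes 1/63.
Agnieszka is living and takes 1/63.
Tadeusz is living and takes 1/63.
Stanislawa is living and takes 2/7.

Agnieszka 1/63; Grzegorz 1/63; Halina 1/21; Ireneusz 2/7; Ludmila 1/7; Nadia 1/14; Stanislawa 2/7; Tadeusz 1/63; Urszula 1/14; Zofia 1/21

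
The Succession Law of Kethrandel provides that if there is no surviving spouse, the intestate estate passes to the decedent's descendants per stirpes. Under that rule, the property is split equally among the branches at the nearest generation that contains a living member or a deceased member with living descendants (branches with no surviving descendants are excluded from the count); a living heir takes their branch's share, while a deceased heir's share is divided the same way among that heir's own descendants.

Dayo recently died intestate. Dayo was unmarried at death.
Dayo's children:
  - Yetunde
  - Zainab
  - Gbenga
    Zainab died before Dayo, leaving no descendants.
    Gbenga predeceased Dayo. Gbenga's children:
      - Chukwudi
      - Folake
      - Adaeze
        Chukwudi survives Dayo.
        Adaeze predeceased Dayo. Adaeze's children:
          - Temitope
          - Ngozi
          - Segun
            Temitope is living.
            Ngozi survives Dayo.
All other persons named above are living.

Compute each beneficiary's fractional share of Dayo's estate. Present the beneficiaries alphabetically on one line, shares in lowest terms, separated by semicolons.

There is no surviving spouse, so the entire estate passes to Dayo's descendants per stirpes.
Zainab left no surviving issue, so that branch lapses and is disregarded.
The estate is divided into 2 equal shares of 1/2 among Yetunde, Gbenga.
Yetunde is living and takes 1/2.
Gbenga predeceased; the 1/2 allotted to Gbenga's branch passes to Gbenga's issue by representation.
The 1/2 is divided into 3 equal shares of 1/6 among Chukwudi, Folake, Adaeze.
Chukwudi is living and takes 1/6.
Folake is living and takes 1/6.
Adaeze predeceased; the 1/6 allotted to Adaeze's branch passes to Adaeze's issue by representation.
The 1/6 is divided into 3 equal shares of 1/18 among Temitope, Ngozi, Segun.
Temitope is living and takes 1/18.
Ngozi is living and takes 1/18.
Segun is living and takes 1/18.

Chukwudi 1/6; Folake 1/6; Ngozi 1/18; Segun 1/18; Temitope 1/18; Yetunde 1/2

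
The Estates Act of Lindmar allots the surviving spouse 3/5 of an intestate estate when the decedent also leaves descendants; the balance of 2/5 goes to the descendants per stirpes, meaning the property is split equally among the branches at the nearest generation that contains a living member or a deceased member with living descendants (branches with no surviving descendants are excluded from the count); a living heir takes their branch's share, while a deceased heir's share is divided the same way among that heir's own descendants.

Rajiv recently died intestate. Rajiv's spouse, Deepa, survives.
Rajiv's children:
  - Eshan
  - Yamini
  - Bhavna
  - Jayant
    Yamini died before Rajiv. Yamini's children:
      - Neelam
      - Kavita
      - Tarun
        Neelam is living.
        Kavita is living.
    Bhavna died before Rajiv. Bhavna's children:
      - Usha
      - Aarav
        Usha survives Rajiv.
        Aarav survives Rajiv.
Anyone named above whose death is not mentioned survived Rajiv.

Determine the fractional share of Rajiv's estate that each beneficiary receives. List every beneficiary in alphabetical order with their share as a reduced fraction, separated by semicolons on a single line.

Deepa, as surviving spouse, takes 3/5.
The remaining 2/5 passes to Rajiv's descendants per stirpes.
The 2/5 is divided into 4 equal shares of 1/10 among Eshan, Yamini, Bhavna, Jayant.
Eshan is living and takes 1/10.
Yamini predeceased; the 1/10 allotted to Yamini's branch passes to Yamini's issue by representation.
The 1/10 is divided into 3 equal shares of 1/30 among Neelam, Kavita, Tarun.
Neelam is living and takes 1/30.
Kavita is living and takes 1/30.
Tarun is living and takes 1/30.
Bhavna predeceased; the 1/10 allotted to Bhavna's branch passes to Bhavna's issue by representation.
The 1/10 is divided into 2 equal shares of 1/20 among Usha, Aarav.
Usha is living and takes 1/20.
Aarav is living and takes 1/20.
Jayant is living and takes 1/10.

Aarav 1/20; Deepa 3/5; Eshan 1/10; Jayant 1/10; Kavita 1/30; Neelam 1/30; Tarun 1/30; Usha 1/20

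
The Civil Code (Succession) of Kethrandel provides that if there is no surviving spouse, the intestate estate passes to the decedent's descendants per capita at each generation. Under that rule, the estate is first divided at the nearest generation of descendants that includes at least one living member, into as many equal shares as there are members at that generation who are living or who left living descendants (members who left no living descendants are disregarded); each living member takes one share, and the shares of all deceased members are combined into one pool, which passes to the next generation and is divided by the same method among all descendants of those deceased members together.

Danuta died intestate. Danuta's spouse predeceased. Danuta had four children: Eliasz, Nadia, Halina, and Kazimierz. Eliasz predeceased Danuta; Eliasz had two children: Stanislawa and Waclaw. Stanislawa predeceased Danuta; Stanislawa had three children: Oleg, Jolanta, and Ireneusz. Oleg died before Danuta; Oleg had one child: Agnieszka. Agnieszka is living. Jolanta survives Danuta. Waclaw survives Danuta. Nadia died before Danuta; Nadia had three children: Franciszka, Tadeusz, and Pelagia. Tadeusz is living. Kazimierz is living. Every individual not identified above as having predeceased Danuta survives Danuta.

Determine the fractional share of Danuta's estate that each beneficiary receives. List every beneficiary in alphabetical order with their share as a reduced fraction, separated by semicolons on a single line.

There is no surviving spouse, so the entire estate passes to Danuta's descendants per capita at each generation.
At generation 1 (Eliasz, Nadia, Halina, Kazimierz) there are 4 shares of (1)/4 = 1/4 each.
Living: Halina and Kazimierz — each takes 1/4.
Deceased: Eliasz and Nadia. Their combined 1/2 is pooled and carried to generation 2.
At generation 2 (Stanislawa, Waclaw, Franciszka, Tadeusz, Pelagia) there are 5 shares of (1/2)/5 = 1/10 each.
Living: Waclaw, Franciszka, Tadeusz, and Pelagia — each takes 1/10.
Deceased: Stanislawa. That 1/10 share is carried to generation 3.
At generation 3 (Oleg, Jolanta, Ireneusz) there are 3 shares of (1/10)/3 = 1/30 each.
Living: Jolanta and Ireneusz — each takes 1/30.
Deceased: Oleg. That 1/30 share is carried to generation 4.
At generation 4 (Agnieszka) there are 1 shares of (1/30)/1 = 1/30 each.
Living: Agnieszka — each takes 1/30.

Agnieszka 1/30; Franciszka 1/10; Halina 1/4; Ireneusz 1/30; Jolanta 1/30; Kazimierz 1/4; Pelagia 1/10; Tadeusz 1/10; Waclaw 1/10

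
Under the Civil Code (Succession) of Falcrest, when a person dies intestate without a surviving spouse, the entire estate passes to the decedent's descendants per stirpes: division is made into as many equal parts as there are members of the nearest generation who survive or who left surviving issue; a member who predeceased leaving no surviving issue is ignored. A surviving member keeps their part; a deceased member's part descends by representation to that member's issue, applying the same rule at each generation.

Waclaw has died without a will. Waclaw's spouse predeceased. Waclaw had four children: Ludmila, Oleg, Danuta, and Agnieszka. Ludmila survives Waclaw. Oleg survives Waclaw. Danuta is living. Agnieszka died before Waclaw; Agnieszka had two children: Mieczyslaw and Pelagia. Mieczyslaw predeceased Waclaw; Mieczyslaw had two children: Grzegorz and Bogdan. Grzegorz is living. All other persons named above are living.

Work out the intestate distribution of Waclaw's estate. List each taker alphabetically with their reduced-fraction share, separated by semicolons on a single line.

There is no surviving spouse, so the entire estate passes to Waclaw's descendants per stirpes.
The estate is divided into 4 equal shares of 1/4 among Ludmila, Oleg, Danuta, Agnieszka.
Ludmila is living and takes 1/4.
Oleg is living and takes 1/4.
Danuta is living and takes 1/4.
Agnieszka predeceased; the 1/4 allotted to Agnieszka's branch passes to Agnieszka's issue by representation.
The 1/4 is divided into 2 equal shares of 1/8 among Mieczyslaw, Pelagia.
Mieczyslaw predeceased; the 1/8 allotted to Mieczyslaw's branch passes to Mieczyslaw's issue by representation.
The 1/8 is divided into 2 equal shares of 1/16 among Grzegorz, Bogdan.
Grzegorz is living and takes 1/16.
Bogdan is living and takes 1/16.
Pelagia is living and takes 1/8.

Bogdan 1/16; Danuta 1/4; Grzegorz 1/16; Ludmila 1/4; Oleg 1/4; Pelagia 1/8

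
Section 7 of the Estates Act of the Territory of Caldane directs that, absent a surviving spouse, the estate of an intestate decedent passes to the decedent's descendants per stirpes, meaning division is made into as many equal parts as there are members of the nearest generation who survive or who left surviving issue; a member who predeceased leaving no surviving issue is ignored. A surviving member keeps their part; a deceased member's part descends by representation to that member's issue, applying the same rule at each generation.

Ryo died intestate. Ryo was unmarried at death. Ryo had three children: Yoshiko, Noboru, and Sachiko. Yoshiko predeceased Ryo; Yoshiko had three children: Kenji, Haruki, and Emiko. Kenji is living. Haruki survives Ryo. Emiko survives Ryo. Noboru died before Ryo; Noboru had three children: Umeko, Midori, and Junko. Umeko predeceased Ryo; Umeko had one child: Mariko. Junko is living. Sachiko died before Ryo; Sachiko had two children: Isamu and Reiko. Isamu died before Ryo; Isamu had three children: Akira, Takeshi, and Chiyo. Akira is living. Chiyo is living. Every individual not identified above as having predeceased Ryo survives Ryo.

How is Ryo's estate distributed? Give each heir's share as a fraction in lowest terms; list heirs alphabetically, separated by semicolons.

Akira 1/18; Chiyo 1/18; Emiko 1/9; Haruki 1/9; Junko 1/9; Kenji 1/9; Mariko 1/9; Midori 1/9; Reiko 1/6; Takeshi 1/18

There is no surviving spouse, so the entire estate passes to Ryo's descendants per stirpes.
The estate is divided into 3 equal shares of 1/3 among Yoshiko, Noboru, Sachiko.
Yoshiko predeceased; the 1/3 allotted to Yoshiko's branch passes to Yoshiko's issue by representation.
The 1/3 is divided into 3 equal shares of 1/9 among Kenji, Haruki, Emiko.
Kenji is living and takes 1/9.
Haruki is living and takes 1/9.
Emiko is living and takes 1/9.
Noboru predeceased; the 1/3 allotted to Noboru's branch passes to Noboru's issue by representation.
The 1/3 is divided into 3 equal shares of 1/9 among Umeko, Midori, Junko.
Umeko predeceased; the 1/9 allotted to Umeko's branch passes to Umeko's issue by representation.
Mariko is the sole taker at this level and receives the full 1/9.
Midori is living and takes 1/9.
Junko is living and takes 1/9.
Sachiko predeceased; the 1/3 allotted to Sachiko's branch passes to Sachiko's issue by representation.
The 1/3 is divided into 2 equal shares of 1/6 among Isamu, Reiko.
Isamu predeceased; the 1/6 allotted to Isamu's branch passes to Isamu's issue by representation.
The 1/6 is divided into 3 equal shares of 1/18 among Akira, Takeshi, Chiyo.
Akira is living and takes 1/18.
Takeshi is living and takes 1/18.
Chiyo is living and takes 1/18.
Reiko is living and takes 1/6.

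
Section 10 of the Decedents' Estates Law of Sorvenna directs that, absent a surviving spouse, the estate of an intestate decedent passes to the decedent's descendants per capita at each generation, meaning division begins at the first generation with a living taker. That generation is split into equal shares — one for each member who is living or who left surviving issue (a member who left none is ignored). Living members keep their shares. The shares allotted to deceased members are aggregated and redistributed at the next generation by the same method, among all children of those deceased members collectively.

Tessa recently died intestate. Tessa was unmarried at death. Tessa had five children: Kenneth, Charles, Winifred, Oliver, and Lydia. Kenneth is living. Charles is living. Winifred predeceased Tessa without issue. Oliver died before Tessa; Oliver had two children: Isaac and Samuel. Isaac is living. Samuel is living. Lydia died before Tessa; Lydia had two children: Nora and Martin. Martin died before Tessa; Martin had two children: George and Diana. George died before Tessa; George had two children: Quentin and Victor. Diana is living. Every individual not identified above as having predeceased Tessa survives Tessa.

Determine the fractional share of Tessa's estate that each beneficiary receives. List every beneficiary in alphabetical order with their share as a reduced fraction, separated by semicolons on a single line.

There is no surviving spouse, so the entire estate passes to Tessa's descendants per capita at each generation.
At generation 1 (Kenneth, Charles, Oliver, Lydia) there are 4 shares of (1)/4 = 1/4 each.
Living: Kenneth and Charles — each takes 1/4.
Deceased: Oliver and Lydia. Their combined 1/2 is pooled and carried to generation 2.
At generation 2 (Isaac, Samuel, Nora, Martin) there are 4 shares of (1/2)/4 = 1/8 each.
Living: Isaac, Samuel, and Nora — each takes 1/8.
Deceased: Martin. That 1/8 share is carried to generation 3.
At generation 3 (George, Diana) there are 2 shares of (1/8)/2 = 1/16 each.
Living: Diana — each takes 1/16.
Deceased: George. That 1/16 share is carried to generation 4.
At generation 4 (Quentin, Victor) there are 2 shares of (1/16)/2 = 1/32 each.
Living: Quentin and Victor — each takes 1/32.

Charles 1/4; Diana 1/16; Isaac 1/8; Kenneth 1/4; Nora 1/8; Quentin 1/32; Samuel 1/8; Victor 1/32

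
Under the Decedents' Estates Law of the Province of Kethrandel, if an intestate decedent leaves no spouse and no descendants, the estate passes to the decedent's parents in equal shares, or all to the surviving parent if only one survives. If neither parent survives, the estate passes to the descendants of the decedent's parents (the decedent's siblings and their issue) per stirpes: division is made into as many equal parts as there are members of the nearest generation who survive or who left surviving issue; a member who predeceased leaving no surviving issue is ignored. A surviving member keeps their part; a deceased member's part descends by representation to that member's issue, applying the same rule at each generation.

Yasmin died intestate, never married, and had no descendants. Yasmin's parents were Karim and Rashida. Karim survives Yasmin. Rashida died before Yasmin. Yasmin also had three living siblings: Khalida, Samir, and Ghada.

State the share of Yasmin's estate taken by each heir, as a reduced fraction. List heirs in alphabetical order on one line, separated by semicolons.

Karim 1

Only one parent, Karim, survives, so Karim takes the entire estate. The siblings take nothing because a surviving parent has priority.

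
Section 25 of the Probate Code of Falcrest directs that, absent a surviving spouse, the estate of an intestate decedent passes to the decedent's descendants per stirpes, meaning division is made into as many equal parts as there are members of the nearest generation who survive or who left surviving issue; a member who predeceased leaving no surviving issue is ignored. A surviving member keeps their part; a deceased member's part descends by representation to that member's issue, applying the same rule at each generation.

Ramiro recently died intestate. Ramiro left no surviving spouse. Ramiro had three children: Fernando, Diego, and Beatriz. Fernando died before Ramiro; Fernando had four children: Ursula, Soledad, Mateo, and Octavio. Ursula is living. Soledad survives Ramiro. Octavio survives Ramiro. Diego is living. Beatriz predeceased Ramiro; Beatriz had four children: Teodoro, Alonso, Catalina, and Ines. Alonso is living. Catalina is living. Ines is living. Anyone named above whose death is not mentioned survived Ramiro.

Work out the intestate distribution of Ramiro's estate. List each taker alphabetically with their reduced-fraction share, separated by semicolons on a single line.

Alonso 1/12; Catalina 1/12; Diego 1/3; Ines 1/12; Mateo 1/12; Octavio 1/12; Soledad 1/12; Teodoro 1/12; Ursula 1/12

There is no surviving spouse, so the entire estate passes to Ramiro's descendants per stirpes.
The estate is divided into 3 equal shares of 1/3 among Fernando, Diego, Beatriz.
Fernando predeceased; the 1/3 allotted to Fernando's branch passes to Fernando's issue by representation.
The 1/3 is divided into 4 equal shares of 1/12 among Ursula, Soledad, Mateo, Octavio.
Ursula is living and takes 1/12.
Soledad is living and takes 1/12.
Mateo is living and takes 1/12.
Octavio is living and takes 1/12.
Diego is living and takes 1/3.
Beatriz predeceased; the 1/3 allotted to Beatriz's branch passes to Beatriz's issue by representation.
The 1/3 is divided into 4 equal shares of 1/12 among Teodoro, Alonso, Catalina, Ines.
Teodoro is living and takes 1/12.
Alonso is living and takes 1/12.
Catalina is living and takes 1/12.
Ines is living and takes 1/12.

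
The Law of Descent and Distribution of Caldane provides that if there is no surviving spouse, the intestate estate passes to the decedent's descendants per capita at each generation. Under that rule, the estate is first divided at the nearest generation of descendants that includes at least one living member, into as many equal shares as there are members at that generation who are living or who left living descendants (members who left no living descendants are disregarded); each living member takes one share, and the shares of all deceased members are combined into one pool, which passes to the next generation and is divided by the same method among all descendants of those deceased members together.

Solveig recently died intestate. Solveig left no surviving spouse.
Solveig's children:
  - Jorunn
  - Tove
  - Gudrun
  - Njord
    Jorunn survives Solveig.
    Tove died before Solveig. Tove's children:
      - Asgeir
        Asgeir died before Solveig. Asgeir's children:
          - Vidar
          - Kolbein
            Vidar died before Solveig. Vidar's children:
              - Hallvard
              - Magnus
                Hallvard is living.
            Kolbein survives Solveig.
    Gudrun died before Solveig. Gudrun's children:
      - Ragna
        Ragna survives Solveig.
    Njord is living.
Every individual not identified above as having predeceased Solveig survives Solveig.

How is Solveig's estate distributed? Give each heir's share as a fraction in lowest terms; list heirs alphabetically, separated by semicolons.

Hallvard 1/16; Jorunn 1/4; Kolbein 1/8; Magnus 1/16; Njord 1/4; Ragna 1/4

There is no surviving spouse, so the entire estate passes to Solveig's descendants per capita at each generation.
At generation 1 (Jorunn, Tove, Gudrun, Njord) there are 4 shares of (1)/4 = 1/4 each.
Living: Jorunn and Njord — each takes 1/4.
Deceased: Tove and Gudrun. Their combined 1/2 is pooled and carried to generation 2.
At generation 2 (Asgeir, Ragna) there are 2 shares of (1/2)/2 = 1/4 each.
Living: Ragna — each takes 1/4.
Deceased: Asgeir. That 1/4 share is carried to generation 3.
At generation 3 (Vidar, Kolbein) there are 2 shares of (1/4)/2 = 1/8 each.
Living: Kolbein — each takes 1/8.
Deceased: Vidar. That 1/8 share is carried to generation 4.
At generation 4 (Hallvard, Magnus) there are 2 shares of (1/8)/2 = 1/16 each.
Living: Hallvard and Magnus — each takes 1/16.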